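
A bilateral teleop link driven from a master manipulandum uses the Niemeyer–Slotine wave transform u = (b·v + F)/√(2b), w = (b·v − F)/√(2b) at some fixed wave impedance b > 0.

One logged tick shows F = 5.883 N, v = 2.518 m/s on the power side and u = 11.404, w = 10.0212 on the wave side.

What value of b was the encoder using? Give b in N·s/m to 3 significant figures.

b = 36.2 N·s/m

u + w = 21.4252;  u + w = √(2b)·v, so √(2b) = 21.4252/2.518 = 8.5088.
b = (√(2b))²/2 = 72.4000/2 = 36.2000.
(Check via u − w = 2F/√(2b): u − w = 1.3828, 2F/√(2b) = 1.3828.)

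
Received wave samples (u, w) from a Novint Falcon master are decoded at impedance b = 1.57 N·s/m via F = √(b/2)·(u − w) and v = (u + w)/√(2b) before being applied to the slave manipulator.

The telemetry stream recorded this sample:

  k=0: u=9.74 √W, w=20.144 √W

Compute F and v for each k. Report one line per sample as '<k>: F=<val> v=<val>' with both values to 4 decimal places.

0: F=-9.2180 v=16.8645

k=0: u−w=-10.4040, u+w=29.8840; √(b/2)=0.8860, √(2b)=1.7720; F=0.8860×(-10.404)=-9.2180, v=29.8840/1.7720=16.8645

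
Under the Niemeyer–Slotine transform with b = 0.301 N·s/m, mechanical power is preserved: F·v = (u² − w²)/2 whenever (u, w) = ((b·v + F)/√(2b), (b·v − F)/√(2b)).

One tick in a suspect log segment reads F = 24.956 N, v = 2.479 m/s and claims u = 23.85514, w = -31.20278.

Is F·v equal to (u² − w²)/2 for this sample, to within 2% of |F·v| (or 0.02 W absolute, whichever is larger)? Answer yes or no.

no

F·v = 24.956×2.479 = 61.8659 W.
(u² − w²)/2 = (569.0677 − 973.6135)/2 = -202.2729 W.
|Δ| = 264.1388;  2% of max(1, |F·v|) = 1.2373.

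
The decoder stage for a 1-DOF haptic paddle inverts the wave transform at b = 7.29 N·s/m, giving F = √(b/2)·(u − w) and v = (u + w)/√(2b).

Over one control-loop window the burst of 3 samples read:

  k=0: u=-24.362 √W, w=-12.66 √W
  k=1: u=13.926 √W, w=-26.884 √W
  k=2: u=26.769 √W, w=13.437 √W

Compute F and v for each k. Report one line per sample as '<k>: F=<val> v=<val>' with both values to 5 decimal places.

0: F=-22.34132 v=-9.69574
1: F=77.91397 v=-3.39359
2: F=25.45330 v=10.52961

k=0: u−w=-11.70200, u+w=-37.02200; √(b/2)=1.90919, √(2b)=3.81838; F=1.90919×(-11.702)=-22.34132, v=-37.02200/3.81838=-9.69574
k=1: u−w=40.81000, u+w=-12.95800; √(b/2)=1.90919, √(2b)=3.81838; F=1.90919×40.81=77.91397, v=-12.95800/3.81838=-3.39359
k=2: u−w=13.33200, u+w=40.20600; √(b/2)=1.90919, √(2b)=3.81838; F=1.90919×13.332=25.45330, v=40.20600/3.81838=10.52961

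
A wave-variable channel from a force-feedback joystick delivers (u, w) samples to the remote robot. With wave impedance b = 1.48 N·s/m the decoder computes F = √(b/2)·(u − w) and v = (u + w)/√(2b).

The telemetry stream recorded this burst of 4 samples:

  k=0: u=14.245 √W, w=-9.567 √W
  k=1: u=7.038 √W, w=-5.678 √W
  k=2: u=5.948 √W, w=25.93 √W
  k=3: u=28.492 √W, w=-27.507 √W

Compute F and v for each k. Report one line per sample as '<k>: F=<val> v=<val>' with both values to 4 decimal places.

k=0: u−w=23.8120, u+w=4.6780; √(b/2)=0.8602, √(2b)=1.7205; F=0.8602×23.812=20.4839, v=4.6780/1.7205=2.7190
k=1: u−w=12.7160, u+w=1.3600; √(b/2)=0.8602, √(2b)=1.7205; F=0.8602×12.716=10.9387, v=1.3600/1.7205=0.7905
k=2: u−w=-19.9820, u+w=31.8780; √(b/2)=0.8602, √(2b)=1.7205; F=0.8602×(-19.982)=-17.1892, v=31.8780/1.7205=18.5287
k=3: u−w=55.9990, u+w=0.9850; √(b/2)=0.8602, √(2b)=1.7205; F=0.8602×55.999=48.1722, v=0.9850/1.7205=0.5725

0: F=20.4839 v=2.7190
1: F=10.9387 v=0.7905
2: F=-17.1892 v=18.5287
3: F=48.1722 v=0.5725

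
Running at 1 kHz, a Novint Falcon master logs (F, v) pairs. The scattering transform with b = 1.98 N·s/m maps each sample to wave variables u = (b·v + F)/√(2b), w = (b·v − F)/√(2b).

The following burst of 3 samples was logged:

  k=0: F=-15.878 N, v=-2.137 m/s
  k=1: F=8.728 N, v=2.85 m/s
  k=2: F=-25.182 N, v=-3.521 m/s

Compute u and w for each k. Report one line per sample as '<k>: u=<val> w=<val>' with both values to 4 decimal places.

k=0: b·v=1.98×(-2.137)=-4.2313; √(2b)=1.9900; u=(-4.2313+(-15.878))/1.9900=-10.1053, w=(-4.2313−(-15.878))/1.9900=5.8527
k=1: b·v=1.98×2.85=5.6430; √(2b)=1.9900; u=(5.6430+8.728)/1.9900=7.2217, w=(5.6430−8.728)/1.9900=-1.5503
k=2: b·v=1.98×(-3.521)=-6.9716; √(2b)=1.9900; u=(-6.9716+(-25.182))/1.9900=-16.1578, w=(-6.9716−(-25.182))/1.9900=9.1511

0: u=-10.1053 w=5.8527
1: u=7.2217 w=-1.5503
2: u=-16.1578 w=9.1511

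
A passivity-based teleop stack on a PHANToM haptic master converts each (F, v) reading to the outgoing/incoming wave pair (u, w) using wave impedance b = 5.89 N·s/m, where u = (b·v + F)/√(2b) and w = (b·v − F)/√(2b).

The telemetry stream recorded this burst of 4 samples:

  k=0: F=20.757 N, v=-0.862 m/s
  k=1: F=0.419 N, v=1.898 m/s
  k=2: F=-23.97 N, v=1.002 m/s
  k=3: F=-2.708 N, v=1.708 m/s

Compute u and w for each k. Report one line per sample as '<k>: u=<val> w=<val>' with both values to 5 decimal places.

0: u=4.56845 w=-7.52700
1: u=3.37924 w=3.13508
2: u=-5.26433 w=8.70339
3: u=2.14210 w=3.72010

k=0: b·v=5.89×(-0.862)=-5.07718; √(2b)=3.43220; u=(-5.07718+20.757)/3.43220=4.56845, w=(-5.07718−20.757)/3.43220=-7.52700
k=1: b·v=5.89×1.898=11.17922; √(2b)=3.43220; u=(11.17922+0.419)/3.43220=3.37924, w=(11.17922−0.419)/3.43220=3.13508
k=2: b·v=5.89×1.002=5.90178; √(2b)=3.43220; u=(5.90178+(-23.97))/3.43220=-5.26433, w=(5.90178−(-23.97))/3.43220=8.70339
k=3: b·v=5.89×1.708=10.06012; √(2b)=3.43220; u=(10.06012+(-2.708))/3.43220=2.14210, w=(10.06012−(-2.708))/3.43220=3.72010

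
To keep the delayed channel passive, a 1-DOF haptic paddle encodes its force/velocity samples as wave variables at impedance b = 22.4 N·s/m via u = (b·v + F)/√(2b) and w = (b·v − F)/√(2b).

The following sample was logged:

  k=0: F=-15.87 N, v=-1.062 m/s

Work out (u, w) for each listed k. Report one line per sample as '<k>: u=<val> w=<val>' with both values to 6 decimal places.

k=0: b·v=22.4×(-1.062)=-23.788800; √(2b)=6.693280; u=(-23.788800+(-15.87))/6.693280=-5.925167, w=(-23.788800−(-15.87))/6.693280=-1.183097

0: u=-5.925167 w=-1.183097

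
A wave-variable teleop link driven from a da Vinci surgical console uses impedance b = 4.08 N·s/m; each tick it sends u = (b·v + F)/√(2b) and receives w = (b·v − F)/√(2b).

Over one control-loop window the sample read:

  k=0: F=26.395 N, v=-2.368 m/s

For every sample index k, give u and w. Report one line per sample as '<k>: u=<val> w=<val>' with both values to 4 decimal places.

0: u=5.8579 w=-12.6223

k=0: b·v=4.08×(-2.368)=-9.6614; √(2b)=2.8566; u=(-9.6614+26.395)/2.8566=5.8579, w=(-9.6614−26.395)/2.8566=-12.6223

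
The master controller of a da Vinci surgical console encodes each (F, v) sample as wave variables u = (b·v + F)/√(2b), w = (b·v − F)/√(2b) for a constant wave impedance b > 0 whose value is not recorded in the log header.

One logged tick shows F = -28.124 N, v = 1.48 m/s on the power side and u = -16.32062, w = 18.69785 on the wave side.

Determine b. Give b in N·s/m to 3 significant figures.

u + w = 2.3772;  u + w = √(2b)·v, so √(2b) = 2.3772/1.48 = 1.6062.
b = (√(2b))²/2 = 2.5800/2 = 1.2900.
(Check via u − w = 2F/√(2b): u − w = -35.0185, 2F/√(2b) = -35.0185.)

b = 1.29 N·s/m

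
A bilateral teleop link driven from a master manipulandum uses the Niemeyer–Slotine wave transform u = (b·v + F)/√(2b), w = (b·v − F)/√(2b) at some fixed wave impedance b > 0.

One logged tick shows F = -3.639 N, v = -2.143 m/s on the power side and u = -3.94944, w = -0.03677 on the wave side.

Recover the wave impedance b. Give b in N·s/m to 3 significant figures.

b = 1.73 N·s/m

u + w = -3.98621;  u + w = √(2b)·v, so √(2b) = -3.98621/(-2.143) = 1.86011.
b = (√(2b))²/2 = 3.46000/2 = 1.73000.
(Check via u − w = 2F/√(2b): u − w = -3.91267, 2F/√(2b) = -3.91268.)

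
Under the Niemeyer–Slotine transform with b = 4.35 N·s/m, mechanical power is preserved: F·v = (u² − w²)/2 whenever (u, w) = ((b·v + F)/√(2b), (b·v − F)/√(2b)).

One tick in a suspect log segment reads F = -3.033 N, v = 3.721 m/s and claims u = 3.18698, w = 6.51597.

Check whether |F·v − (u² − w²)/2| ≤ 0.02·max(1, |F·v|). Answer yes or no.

F·v = (-3.033)×3.721 = -11.28579 W.
(u² − w²)/2 = (10.15684 − 42.45787)/2 = -16.15051 W.
|Δ| = 4.86472;  2% of max(1, |F·v|) = 0.22572.

no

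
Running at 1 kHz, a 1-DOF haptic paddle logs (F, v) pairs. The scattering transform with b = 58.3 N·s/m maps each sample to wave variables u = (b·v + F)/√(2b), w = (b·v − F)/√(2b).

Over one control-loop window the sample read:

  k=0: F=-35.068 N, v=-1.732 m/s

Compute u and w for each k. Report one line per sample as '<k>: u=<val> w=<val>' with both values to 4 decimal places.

k=0: b·v=58.3×(-1.732)=-100.9756; √(2b)=10.7981; u=(-100.9756+(-35.068))/10.7981=-12.5988, w=(-100.9756−(-35.068))/10.7981=-6.1036

0: u=-12.5988 w=-6.1036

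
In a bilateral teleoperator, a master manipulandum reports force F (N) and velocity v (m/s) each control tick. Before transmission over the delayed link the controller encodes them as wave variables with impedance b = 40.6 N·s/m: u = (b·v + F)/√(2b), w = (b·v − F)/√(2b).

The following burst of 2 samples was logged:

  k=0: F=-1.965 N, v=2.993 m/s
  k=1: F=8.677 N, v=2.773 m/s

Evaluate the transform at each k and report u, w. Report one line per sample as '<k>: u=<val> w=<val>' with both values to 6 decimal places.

k=0: b·v=40.6×2.993=121.515800; √(2b)=9.011104; u=(121.515800+(-1.965))/9.011104=13.267053, w=(121.515800−(-1.965))/9.011104=13.703182
k=1: b·v=40.6×2.773=112.583800; √(2b)=9.011104; u=(112.583800+8.677)/9.011104=13.456819, w=(112.583800−8.677)/9.011104=11.530973

0: u=13.267053 w=13.703182
1: u=13.456819 w=11.530973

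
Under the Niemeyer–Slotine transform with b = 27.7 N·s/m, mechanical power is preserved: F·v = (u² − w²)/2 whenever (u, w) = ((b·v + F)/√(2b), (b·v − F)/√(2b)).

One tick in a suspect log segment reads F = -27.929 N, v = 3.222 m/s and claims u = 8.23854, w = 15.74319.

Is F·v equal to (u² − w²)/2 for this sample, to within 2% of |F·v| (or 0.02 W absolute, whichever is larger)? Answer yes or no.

yes

F·v = (-27.929)×3.222 = -89.98724 W.
(u² − w²)/2 = (67.87354 − 247.84803)/2 = -89.98725 W.
|Δ| = 0.00001;  2% of max(1, |F·v|) = 1.79974.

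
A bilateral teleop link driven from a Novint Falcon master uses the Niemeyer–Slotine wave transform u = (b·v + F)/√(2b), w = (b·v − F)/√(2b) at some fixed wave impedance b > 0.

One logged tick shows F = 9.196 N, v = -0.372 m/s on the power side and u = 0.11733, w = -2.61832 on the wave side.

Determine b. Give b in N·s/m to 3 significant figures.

b = 22.6 N·s/m

u + w = -2.5010;  u + w = √(2b)·v, so √(2b) = -2.5010/(-0.372) = 6.7231.
b = (√(2b))²/2 = 45.2000/2 = 22.6000.
(Check via u − w = 2F/√(2b): u − w = 2.7357, 2F/√(2b) = 2.7356.)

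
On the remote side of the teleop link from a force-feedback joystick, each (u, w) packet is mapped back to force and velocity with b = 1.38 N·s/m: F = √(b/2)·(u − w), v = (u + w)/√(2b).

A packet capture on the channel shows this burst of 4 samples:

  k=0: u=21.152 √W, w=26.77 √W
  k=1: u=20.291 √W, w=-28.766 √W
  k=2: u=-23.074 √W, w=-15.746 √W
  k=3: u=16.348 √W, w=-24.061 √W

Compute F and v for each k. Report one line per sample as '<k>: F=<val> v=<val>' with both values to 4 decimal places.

k=0: u−w=-5.6180, u+w=47.9220; √(b/2)=0.8307, √(2b)=1.6613; F=0.8307×(-5.618)=-4.6667, v=47.9220/1.6613=28.8457
k=1: u−w=49.0570, u+w=-8.4750; √(b/2)=0.8307, √(2b)=1.6613; F=0.8307×49.057=40.7498, v=-8.4750/1.6613=-5.1014
k=2: u−w=-7.3280, u+w=-38.8200; √(b/2)=0.8307, √(2b)=1.6613; F=0.8307×(-7.328)=-6.0871, v=-38.8200/1.6613=-23.3669
k=3: u−w=40.4090, u+w=-7.7130; √(b/2)=0.8307, √(2b)=1.6613; F=0.8307×40.409=33.5662, v=-7.7130/1.6613=-4.6427

0: F=-4.6667 v=28.8457
1: F=40.7498 v=-5.1014
2: F=-6.0871 v=-23.3669
3: F=33.5662 v=-4.6427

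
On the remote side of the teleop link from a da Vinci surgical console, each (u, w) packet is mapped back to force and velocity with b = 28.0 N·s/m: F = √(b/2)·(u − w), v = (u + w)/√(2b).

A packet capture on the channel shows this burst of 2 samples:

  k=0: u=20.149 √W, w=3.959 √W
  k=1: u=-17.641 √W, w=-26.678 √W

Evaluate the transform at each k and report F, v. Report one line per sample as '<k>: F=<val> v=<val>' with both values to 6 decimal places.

0: F=60.577433 v=3.221567
1: F=33.813358 v=-5.922375

k=0: u−w=16.190000, u+w=24.108000; √(b/2)=3.741657, √(2b)=7.483315; F=3.741657×16.19=60.577433, v=24.108000/7.483315=3.221567
k=1: u−w=9.037000, u+w=-44.319000; √(b/2)=3.741657, √(2b)=7.483315; F=3.741657×9.037=33.813358, v=-44.319000/7.483315=-5.922375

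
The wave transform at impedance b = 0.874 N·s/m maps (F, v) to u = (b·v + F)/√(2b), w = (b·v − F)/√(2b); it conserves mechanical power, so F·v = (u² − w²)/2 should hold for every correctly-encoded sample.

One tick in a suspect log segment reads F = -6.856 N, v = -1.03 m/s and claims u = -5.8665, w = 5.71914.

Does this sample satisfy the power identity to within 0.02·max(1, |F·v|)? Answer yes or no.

F·v = (-6.856)×(-1.03) = 7.06168 W.
(u² − w²)/2 = (34.41582 − 32.70856)/2 = 0.85363 W.
|Δ| = 6.20805;  2% of max(1, |F·v|) = 0.14123.

no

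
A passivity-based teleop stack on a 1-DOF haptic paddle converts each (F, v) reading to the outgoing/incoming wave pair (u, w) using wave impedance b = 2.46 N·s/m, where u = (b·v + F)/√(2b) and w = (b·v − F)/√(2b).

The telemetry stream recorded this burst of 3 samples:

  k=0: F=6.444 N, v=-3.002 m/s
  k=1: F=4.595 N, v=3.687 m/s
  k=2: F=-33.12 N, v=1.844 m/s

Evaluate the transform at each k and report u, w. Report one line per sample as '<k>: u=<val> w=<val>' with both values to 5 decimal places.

0: u=-0.42420 w=-6.23456
1: u=6.16067 w=2.01749
2: u=-12.88655 w=16.97674

k=0: b·v=2.46×(-3.002)=-7.38492; √(2b)=2.21811; u=(-7.38492+6.444)/2.21811=-0.42420, w=(-7.38492−6.444)/2.21811=-6.23456
k=1: b·v=2.46×3.687=9.07002; √(2b)=2.21811; u=(9.07002+4.595)/2.21811=6.16067, w=(9.07002−4.595)/2.21811=2.01749
k=2: b·v=2.46×1.844=4.53624; √(2b)=2.21811; u=(4.53624+(-33.12))/2.21811=-12.88655, w=(4.53624−(-33.12))/2.21811=16.97674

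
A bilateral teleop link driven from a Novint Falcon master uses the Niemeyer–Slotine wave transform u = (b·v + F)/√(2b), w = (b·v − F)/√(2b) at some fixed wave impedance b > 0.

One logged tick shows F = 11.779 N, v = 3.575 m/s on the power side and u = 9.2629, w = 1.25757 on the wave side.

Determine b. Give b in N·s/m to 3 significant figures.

b = 4.33 N·s/m

u + w = 10.5205;  u + w = √(2b)·v, so √(2b) = 10.5205/3.575 = 2.9428.
b = (√(2b))²/2 = 8.6600/2 = 4.3300.
(Check via u − w = 2F/√(2b): u − w = 8.0053, 2F/√(2b) = 8.0053.)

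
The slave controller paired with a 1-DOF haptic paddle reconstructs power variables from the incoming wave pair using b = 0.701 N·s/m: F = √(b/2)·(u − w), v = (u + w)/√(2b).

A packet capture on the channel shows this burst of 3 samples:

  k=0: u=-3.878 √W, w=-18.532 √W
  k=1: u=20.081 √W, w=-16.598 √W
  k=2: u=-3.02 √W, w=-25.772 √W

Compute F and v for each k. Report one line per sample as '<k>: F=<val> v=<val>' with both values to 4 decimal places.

k=0: u−w=14.6540, u+w=-22.4100; √(b/2)=0.5920, √(2b)=1.1841; F=0.5920×14.654=8.6756, v=-22.4100/1.1841=-18.9264
k=1: u−w=36.6790, u+w=3.4830; √(b/2)=0.5920, √(2b)=1.1841; F=0.5920×36.679=21.7151, v=3.4830/1.1841=2.9416
k=2: u−w=22.7520, u+w=-28.7920; √(b/2)=0.5920, √(2b)=1.1841; F=0.5920×22.752=13.4699, v=-28.7920/1.1841=-24.3163

0: F=8.6756 v=-18.9264
1: F=21.7151 v=2.9416
2: F=13.4699 v=-24.3163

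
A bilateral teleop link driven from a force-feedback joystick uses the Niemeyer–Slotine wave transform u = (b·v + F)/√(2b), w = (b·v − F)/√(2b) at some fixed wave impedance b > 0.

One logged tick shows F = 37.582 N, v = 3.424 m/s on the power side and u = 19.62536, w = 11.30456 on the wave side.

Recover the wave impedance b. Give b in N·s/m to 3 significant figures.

b = 40.8 N·s/m

u + w = 30.92992;  u + w = √(2b)·v, so √(2b) = 30.92992/3.424 = 9.03327.
b = (√(2b))²/2 = 81.59999/2 = 40.79999.
(Check via u − w = 2F/√(2b): u − w = 8.32080, 2F/√(2b) = 8.32080.)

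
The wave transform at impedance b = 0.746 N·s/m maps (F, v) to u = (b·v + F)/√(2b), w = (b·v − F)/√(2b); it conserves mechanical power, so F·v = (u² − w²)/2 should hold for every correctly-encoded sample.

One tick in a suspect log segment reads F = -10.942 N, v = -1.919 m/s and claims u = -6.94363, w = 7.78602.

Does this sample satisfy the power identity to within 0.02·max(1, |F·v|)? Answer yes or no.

F·v = (-10.942)×(-1.919) = 20.99770 W.
(u² − w²)/2 = (48.21400 − 60.62211)/2 = -6.20405 W.
|Δ| = 27.20175;  2% of max(1, |F·v|) = 0.41995.

no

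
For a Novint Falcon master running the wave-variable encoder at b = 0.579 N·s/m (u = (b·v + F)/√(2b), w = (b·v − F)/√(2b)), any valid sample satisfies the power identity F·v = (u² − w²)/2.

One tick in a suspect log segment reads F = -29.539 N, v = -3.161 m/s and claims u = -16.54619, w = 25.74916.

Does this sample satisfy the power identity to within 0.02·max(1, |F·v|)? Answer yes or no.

F·v = (-29.539)×(-3.161) = 93.3728 W.
(u² − w²)/2 = (273.7764 − 663.0192)/2 = -194.6214 W.
|Δ| = 287.9942;  2% of max(1, |F·v|) = 1.8675.

no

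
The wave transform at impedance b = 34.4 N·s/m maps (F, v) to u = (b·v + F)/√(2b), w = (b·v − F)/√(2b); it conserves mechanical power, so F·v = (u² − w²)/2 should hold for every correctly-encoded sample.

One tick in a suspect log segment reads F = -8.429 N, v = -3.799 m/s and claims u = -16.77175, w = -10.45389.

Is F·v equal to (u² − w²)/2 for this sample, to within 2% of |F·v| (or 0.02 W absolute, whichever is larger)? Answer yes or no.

F·v = (-8.429)×(-3.799) = 32.0218 W.
(u² − w²)/2 = (281.2916 − 109.2838)/2 = 86.0039 W.
|Δ| = 53.9821;  2% of max(1, |F·v|) = 0.6404.

no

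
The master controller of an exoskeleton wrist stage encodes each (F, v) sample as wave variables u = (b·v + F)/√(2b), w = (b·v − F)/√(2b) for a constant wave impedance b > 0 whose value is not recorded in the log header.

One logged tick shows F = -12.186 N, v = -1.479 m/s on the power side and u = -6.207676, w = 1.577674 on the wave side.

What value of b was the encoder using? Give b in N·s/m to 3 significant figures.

b = 4.9 N·s/m

u + w = -4.630002;  u + w = √(2b)·v, so √(2b) = -4.630002/(-1.479) = 3.130495.
b = (√(2b))²/2 = 9.799999/2 = 4.899999.
(Check via u − w = 2F/√(2b): u − w = -7.785350, 2F/√(2b) = -7.785350.)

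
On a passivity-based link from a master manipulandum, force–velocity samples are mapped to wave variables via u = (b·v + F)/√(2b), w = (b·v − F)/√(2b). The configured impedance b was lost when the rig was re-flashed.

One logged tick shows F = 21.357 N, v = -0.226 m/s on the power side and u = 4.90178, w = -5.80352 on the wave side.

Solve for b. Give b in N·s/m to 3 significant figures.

u + w = -0.9017;  u + w = √(2b)·v, so √(2b) = -0.9017/(-0.226) = 3.9900.
b = (√(2b))²/2 = 15.9201/2 = 7.9601.
(Check via u − w = 2F/√(2b): u − w = 10.7053, 2F/√(2b) = 10.7053.)

b = 7.96 N·s/m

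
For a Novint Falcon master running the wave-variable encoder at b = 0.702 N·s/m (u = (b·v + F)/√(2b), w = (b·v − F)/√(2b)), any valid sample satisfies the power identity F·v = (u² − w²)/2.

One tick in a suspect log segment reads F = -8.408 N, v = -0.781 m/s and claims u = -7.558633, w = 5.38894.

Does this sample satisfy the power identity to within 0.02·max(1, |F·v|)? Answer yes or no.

F·v = (-8.408)×(-0.781) = 6.566648 W.
(u² − w²)/2 = (57.132933 − 29.040674)/2 = 14.046129 W.
|Δ| = 7.479481;  2% of max(1, |F·v|) = 0.131333.

no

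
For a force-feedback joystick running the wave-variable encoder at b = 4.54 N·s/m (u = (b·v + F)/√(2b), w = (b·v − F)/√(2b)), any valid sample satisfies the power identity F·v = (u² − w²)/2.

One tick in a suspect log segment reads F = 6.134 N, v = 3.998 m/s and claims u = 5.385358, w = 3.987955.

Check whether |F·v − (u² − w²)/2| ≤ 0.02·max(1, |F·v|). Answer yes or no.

no

F·v = 6.134×3.998 = 24.523732 W.
(u² − w²)/2 = (29.002081 − 15.903785)/2 = 6.549148 W.
|Δ| = 17.974584;  2% of max(1, |F·v|) = 0.490475.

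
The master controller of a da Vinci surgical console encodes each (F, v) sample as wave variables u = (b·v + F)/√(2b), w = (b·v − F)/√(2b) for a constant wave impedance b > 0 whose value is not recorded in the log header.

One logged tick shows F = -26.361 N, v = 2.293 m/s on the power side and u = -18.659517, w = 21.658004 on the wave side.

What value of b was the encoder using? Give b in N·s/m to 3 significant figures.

b = 0.855 N·s/m

u + w = 2.998487;  u + w = √(2b)·v, so √(2b) = 2.998487/2.293 = 1.307670.
b = (√(2b))²/2 = 1.710000/2 = 0.855000.
(Check via u − w = 2F/√(2b): u − w = -40.317521, 2F/√(2b) = -40.317515.)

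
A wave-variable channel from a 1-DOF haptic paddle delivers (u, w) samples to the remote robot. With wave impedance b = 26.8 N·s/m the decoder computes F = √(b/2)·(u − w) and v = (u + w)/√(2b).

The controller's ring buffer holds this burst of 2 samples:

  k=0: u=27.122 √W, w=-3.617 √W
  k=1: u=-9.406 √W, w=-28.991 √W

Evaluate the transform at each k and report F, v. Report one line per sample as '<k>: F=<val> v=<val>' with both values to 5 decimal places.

k=0: u−w=30.73900, u+w=23.50500; √(b/2)=3.66060, √(2b)=7.32120; F=3.66060×30.739=112.52322, v=23.50500/7.32120=3.21054
k=1: u−w=19.58500, u+w=-38.39700; √(b/2)=3.66060, √(2b)=7.32120; F=3.66060×19.585=71.69287, v=-38.39700/7.32120=-5.24463

0: F=112.52322 v=3.21054
1: F=71.69287 v=-5.24463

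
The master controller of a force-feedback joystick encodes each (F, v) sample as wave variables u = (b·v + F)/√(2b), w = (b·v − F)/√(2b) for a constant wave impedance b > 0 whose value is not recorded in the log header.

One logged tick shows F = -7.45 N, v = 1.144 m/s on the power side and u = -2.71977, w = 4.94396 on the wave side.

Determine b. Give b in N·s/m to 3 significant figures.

b = 1.89 N·s/m

u + w = 2.22419;  u + w = √(2b)·v, so √(2b) = 2.22419/1.144 = 1.94422.
b = (√(2b))²/2 = 3.78000/2 = 1.89000.
(Check via u − w = 2F/√(2b): u − w = -7.66373, 2F/√(2b) = -7.66373.)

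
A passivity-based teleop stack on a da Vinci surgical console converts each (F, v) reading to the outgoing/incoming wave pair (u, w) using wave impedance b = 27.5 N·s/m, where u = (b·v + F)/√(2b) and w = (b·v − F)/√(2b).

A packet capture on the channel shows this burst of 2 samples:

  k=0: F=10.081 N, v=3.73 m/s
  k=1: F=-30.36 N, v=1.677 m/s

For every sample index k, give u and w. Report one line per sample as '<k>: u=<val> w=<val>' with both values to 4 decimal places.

k=0: b·v=27.5×3.73=102.5750; √(2b)=7.4162; u=(102.5750+10.081)/7.4162=15.1905, w=(102.5750−10.081)/7.4162=12.4719
k=1: b·v=27.5×1.677=46.1175; √(2b)=7.4162; u=(46.1175+(-30.36))/7.4162=2.1247, w=(46.1175−(-30.36))/7.4162=10.3122

0: u=15.1905 w=12.4719
1: u=2.1247 w=10.3122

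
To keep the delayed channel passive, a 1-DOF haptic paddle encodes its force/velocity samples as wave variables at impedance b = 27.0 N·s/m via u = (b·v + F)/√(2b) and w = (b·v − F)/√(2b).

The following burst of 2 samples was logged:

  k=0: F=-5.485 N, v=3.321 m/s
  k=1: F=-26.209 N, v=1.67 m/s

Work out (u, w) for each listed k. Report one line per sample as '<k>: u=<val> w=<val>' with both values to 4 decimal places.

0: u=11.4557 w=12.9485
1: u=2.5694 w=9.7026

k=0: b·v=27.0×3.321=89.6670; √(2b)=7.3485; u=(89.6670+(-5.485))/7.3485=11.4557, w=(89.6670−(-5.485))/7.3485=12.9485
k=1: b·v=27.0×1.67=45.0900; √(2b)=7.3485; u=(45.0900+(-26.209))/7.3485=2.5694, w=(45.0900−(-26.209))/7.3485=9.7026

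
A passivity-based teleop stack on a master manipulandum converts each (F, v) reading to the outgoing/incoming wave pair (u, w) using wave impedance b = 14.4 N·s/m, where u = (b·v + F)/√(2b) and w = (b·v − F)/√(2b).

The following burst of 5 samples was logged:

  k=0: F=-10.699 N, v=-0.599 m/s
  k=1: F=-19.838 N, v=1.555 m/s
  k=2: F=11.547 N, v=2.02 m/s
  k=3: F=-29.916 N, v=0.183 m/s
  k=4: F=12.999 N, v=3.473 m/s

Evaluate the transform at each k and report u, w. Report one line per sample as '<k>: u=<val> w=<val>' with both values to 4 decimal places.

0: u=-3.6009 w=0.3864
1: u=0.4759 w=7.8691
2: u=7.5719 w=3.2686
3: u=-5.0835 w=6.0656
4: u=11.7413 w=6.8968

k=0: b·v=14.4×(-0.599)=-8.6256; √(2b)=5.3666; u=(-8.6256+(-10.699))/5.3666=-3.6009, w=(-8.6256−(-10.699))/5.3666=0.3864
k=1: b·v=14.4×1.555=22.3920; √(2b)=5.3666; u=(22.3920+(-19.838))/5.3666=0.4759, w=(22.3920−(-19.838))/5.3666=7.8691
k=2: b·v=14.4×2.02=29.0880; √(2b)=5.3666; u=(29.0880+11.547)/5.3666=7.5719, w=(29.0880−11.547)/5.3666=3.2686
k=3: b·v=14.4×0.183=2.6352; √(2b)=5.3666; u=(2.6352+(-29.916))/5.3666=-5.0835, w=(2.6352−(-29.916))/5.3666=6.0656
k=4: b·v=14.4×3.473=50.0112; √(2b)=5.3666; u=(50.0112+12.999)/5.3666=11.7413, w=(50.0112−12.999)/5.3666=6.8968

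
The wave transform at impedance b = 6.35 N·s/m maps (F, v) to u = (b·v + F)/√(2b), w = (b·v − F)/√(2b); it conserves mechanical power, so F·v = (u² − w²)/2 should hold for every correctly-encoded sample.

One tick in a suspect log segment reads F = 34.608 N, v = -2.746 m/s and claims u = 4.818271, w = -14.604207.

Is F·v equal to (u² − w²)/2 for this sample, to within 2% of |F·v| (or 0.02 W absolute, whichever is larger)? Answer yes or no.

F·v = 34.608×(-2.746) = -95.033568 W.
(u² − w²)/2 = (23.215735 − 213.282862)/2 = -95.033563 W.
|Δ| = 0.000005;  2% of max(1, |F·v|) = 1.900671.

yes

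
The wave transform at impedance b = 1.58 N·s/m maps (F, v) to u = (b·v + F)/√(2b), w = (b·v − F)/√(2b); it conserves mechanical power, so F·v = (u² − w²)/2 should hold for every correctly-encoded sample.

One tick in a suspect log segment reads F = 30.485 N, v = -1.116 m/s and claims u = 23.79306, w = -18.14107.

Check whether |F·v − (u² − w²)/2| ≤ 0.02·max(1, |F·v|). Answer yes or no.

no

F·v = 30.485×(-1.116) = -34.0213 W.
(u² − w²)/2 = (566.1097 − 329.0984)/2 = 118.5056 W.
|Δ| = 152.5269;  2% of max(1, |F·v|) = 0.6804.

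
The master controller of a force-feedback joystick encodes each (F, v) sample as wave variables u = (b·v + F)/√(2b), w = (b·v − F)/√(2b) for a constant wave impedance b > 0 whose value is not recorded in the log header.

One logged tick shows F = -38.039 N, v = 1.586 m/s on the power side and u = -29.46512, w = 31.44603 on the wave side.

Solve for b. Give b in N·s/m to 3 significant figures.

u + w = 1.98091;  u + w = √(2b)·v, so √(2b) = 1.98091/1.586 = 1.24900.
b = (√(2b))²/2 = 1.55999/2 = 0.78000.
(Check via u − w = 2F/√(2b): u − w = -60.91115, 2F/√(2b) = -60.91125.)

b = 0.78 N·s/m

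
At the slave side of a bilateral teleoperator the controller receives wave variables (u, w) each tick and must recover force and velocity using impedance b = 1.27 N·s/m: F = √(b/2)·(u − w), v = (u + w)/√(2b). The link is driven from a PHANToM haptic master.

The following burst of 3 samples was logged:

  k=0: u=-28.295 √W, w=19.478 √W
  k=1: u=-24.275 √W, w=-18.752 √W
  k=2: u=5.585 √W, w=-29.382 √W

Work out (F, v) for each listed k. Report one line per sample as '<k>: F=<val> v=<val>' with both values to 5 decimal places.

0: F=-38.06882 v=-5.53228
1: F=-4.40111 v=-26.99754
2: F=27.86411 v=-14.93157

k=0: u−w=-47.77300, u+w=-8.81700; √(b/2)=0.79687, √(2b)=1.59374; F=0.79687×(-47.773)=-38.06882, v=-8.81700/1.59374=-5.53228
k=1: u−w=-5.52300, u+w=-43.02700; √(b/2)=0.79687, √(2b)=1.59374; F=0.79687×(-5.523)=-4.40111, v=-43.02700/1.59374=-26.99754
k=2: u−w=34.96700, u+w=-23.79700; √(b/2)=0.79687, √(2b)=1.59374; F=0.79687×34.967=27.86411, v=-23.79700/1.59374=-14.93157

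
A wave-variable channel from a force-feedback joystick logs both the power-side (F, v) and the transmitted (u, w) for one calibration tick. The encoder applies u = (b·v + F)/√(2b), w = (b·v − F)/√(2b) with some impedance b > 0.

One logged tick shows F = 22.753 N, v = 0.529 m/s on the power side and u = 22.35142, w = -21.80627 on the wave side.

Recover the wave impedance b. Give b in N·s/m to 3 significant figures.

b = 0.531 N·s/m

u + w = 0.5451;  u + w = √(2b)·v, so √(2b) = 0.5451/0.529 = 1.0305.
b = (√(2b))²/2 = 1.0620/2 = 0.5310.
(Check via u − w = 2F/√(2b): u − w = 44.1577, 2F/√(2b) = 44.1579.)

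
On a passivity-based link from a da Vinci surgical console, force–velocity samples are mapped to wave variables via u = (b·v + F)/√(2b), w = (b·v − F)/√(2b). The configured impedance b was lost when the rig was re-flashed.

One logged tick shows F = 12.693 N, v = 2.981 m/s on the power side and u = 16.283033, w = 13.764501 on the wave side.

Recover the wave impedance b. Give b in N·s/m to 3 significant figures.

b = 50.8 N·s/m

u + w = 30.047534;  u + w = √(2b)·v, so √(2b) = 30.047534/2.981 = 10.079683.
b = (√(2b))²/2 = 101.600002/2 = 50.800001.
(Check via u − w = 2F/√(2b): u − w = 2.518532, 2F/√(2b) = 2.518532.)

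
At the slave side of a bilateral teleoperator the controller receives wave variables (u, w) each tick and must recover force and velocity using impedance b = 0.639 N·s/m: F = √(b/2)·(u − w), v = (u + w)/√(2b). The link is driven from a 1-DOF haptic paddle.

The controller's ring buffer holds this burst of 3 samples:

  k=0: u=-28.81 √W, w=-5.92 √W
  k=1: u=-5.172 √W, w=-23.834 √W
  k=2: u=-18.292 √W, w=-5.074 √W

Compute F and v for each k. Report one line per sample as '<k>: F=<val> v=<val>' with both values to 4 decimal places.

0: F=-12.9384 v=-30.7213
1: F=10.5486 v=-25.6580
2: F=-7.4714 v=-20.6690

k=0: u−w=-22.8900, u+w=-34.7300; √(b/2)=0.5652, √(2b)=1.1305; F=0.5652×(-22.89)=-12.9384, v=-34.7300/1.1305=-30.7213
k=1: u−w=18.6620, u+w=-29.0060; √(b/2)=0.5652, √(2b)=1.1305; F=0.5652×18.662=10.5486, v=-29.0060/1.1305=-25.6580
k=2: u−w=-13.2180, u+w=-23.3660; √(b/2)=0.5652, √(2b)=1.1305; F=0.5652×(-13.218)=-7.4714, v=-23.3660/1.1305=-20.6690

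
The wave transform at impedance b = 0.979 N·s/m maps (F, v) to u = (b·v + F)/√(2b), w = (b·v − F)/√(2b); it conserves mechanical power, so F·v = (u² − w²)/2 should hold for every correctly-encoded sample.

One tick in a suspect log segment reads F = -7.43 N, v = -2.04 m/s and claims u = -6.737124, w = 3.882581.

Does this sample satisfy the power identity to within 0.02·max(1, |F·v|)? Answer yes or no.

F·v = (-7.43)×(-2.04) = 15.157200 W.
(u² − w²)/2 = (45.388840 − 15.074435)/2 = 15.157202 W.
|Δ| = 0.000002;  2% of max(1, |F·v|) = 0.303144.

yes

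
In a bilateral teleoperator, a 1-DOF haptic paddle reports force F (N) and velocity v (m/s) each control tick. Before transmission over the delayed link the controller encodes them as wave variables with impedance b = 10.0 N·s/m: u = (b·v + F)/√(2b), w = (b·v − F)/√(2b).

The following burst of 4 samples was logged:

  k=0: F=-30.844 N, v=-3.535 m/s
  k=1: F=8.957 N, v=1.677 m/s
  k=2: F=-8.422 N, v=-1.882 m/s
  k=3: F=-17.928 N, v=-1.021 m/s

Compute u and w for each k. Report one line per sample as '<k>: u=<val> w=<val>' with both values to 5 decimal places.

0: u=-14.80143 w=-1.00757
1: u=5.75273 w=1.74704
2: u=-6.09150 w=-2.32506
3: u=-6.29185 w=1.72580

k=0: b·v=10.0×(-3.535)=-35.35000; √(2b)=4.47214; u=(-35.35000+(-30.844))/4.47214=-14.80143, w=(-35.35000−(-30.844))/4.47214=-1.00757
k=1: b·v=10.0×1.677=16.77000; √(2b)=4.47214; u=(16.77000+8.957)/4.47214=5.75273, w=(16.77000−8.957)/4.47214=1.74704
k=2: b·v=10.0×(-1.882)=-18.82000; √(2b)=4.47214; u=(-18.82000+(-8.422))/4.47214=-6.09150, w=(-18.82000−(-8.422))/4.47214=-2.32506
k=3: b·v=10.0×(-1.021)=-10.21000; √(2b)=4.47214; u=(-10.21000+(-17.928))/4.47214=-6.29185, w=(-10.21000−(-17.928))/4.47214=1.72580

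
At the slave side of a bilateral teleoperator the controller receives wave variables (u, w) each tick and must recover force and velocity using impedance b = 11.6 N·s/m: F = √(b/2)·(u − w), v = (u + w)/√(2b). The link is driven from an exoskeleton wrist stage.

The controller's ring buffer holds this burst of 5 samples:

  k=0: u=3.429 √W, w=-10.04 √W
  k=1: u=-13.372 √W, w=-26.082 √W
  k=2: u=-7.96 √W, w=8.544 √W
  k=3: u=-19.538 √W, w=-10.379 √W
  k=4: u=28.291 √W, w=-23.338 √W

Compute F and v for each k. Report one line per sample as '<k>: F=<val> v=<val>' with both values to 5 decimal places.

k=0: u−w=13.46900, u+w=-6.61100; √(b/2)=2.40832, √(2b)=4.81664; F=2.40832×13.469=32.43765, v=-6.61100/4.81664=-1.37253
k=1: u−w=12.71000, u+w=-39.45400; √(b/2)=2.40832, √(2b)=4.81664; F=2.40832×12.71=30.60973, v=-39.45400/4.81664=-8.19119
k=2: u−w=-16.50400, u+w=0.58400; √(b/2)=2.40832, √(2b)=4.81664; F=2.40832×(-16.504)=-39.74690, v=0.58400/4.81664=0.12125
k=3: u−w=-9.15900, u+w=-29.91700; √(b/2)=2.40832, √(2b)=4.81664; F=2.40832×(-9.159)=-22.05779, v=-29.91700/4.81664=-6.21118
k=4: u−w=51.62900, u+w=4.95300; √(b/2)=2.40832, √(2b)=4.81664; F=2.40832×51.629=124.33910, v=4.95300/4.81664=1.02831

0: F=32.43765 v=-1.37253
1: F=30.60973 v=-8.19119
2: F=-39.74690 v=0.12125
3: F=-22.05779 v=-6.21118
4: F=124.33910 v=1.02831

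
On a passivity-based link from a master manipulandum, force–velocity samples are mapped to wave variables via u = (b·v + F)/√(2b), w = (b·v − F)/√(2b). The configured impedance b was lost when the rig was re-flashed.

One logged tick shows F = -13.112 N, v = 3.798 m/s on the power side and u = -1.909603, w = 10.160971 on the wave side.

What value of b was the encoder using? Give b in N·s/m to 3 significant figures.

b = 2.36 N·s/m

u + w = 8.251368;  u + w = √(2b)·v, so √(2b) = 8.251368/3.798 = 2.172556.
b = (√(2b))²/2 = 4.720000/2 = 2.360000.
(Check via u − w = 2F/√(2b): u − w = -12.070574, 2F/√(2b) = -12.070574.)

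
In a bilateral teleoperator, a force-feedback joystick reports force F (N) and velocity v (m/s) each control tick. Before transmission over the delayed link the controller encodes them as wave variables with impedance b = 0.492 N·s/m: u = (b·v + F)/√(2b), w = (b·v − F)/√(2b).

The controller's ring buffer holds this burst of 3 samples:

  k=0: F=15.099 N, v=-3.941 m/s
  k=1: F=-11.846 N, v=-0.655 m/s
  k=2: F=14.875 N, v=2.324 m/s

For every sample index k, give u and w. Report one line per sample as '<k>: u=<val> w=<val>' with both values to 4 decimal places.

0: u=13.2666 w=-17.1759
1: u=-12.2668 w=11.6171
2: u=16.1481 w=-13.8428

k=0: b·v=0.492×(-3.941)=-1.9390; √(2b)=0.9920; u=(-1.9390+15.099)/0.9920=13.2666, w=(-1.9390−15.099)/0.9920=-17.1759
k=1: b·v=0.492×(-0.655)=-0.3223; √(2b)=0.9920; u=(-0.3223+(-11.846))/0.9920=-12.2668, w=(-0.3223−(-11.846))/0.9920=11.6171
k=2: b·v=0.492×2.324=1.1434; √(2b)=0.9920; u=(1.1434+14.875)/0.9920=16.1481, w=(1.1434−14.875)/0.9920=-13.8428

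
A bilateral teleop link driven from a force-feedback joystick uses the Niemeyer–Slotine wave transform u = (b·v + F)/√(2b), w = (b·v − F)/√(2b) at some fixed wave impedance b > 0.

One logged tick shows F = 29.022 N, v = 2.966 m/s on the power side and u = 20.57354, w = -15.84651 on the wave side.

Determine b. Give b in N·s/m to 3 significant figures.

b = 1.27 N·s/m

u + w = 4.72703;  u + w = √(2b)·v, so √(2b) = 4.72703/2.966 = 1.59374.
b = (√(2b))²/2 = 2.54000/2 = 1.27000.
(Check via u − w = 2F/√(2b): u − w = 36.42005, 2F/√(2b) = 36.42002.)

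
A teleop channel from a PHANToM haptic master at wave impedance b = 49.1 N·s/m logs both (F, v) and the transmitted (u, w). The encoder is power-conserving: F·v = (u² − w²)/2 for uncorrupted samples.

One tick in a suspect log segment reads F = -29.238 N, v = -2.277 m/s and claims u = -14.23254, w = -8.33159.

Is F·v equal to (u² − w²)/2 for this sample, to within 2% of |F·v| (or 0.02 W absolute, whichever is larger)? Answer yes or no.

yes

F·v = (-29.238)×(-2.277) = 66.5749 W.
(u² − w²)/2 = (202.5652 − 69.4154)/2 = 66.5749 W.
|Δ| = 0.0000;  2% of max(1, |F·v|) = 1.3315.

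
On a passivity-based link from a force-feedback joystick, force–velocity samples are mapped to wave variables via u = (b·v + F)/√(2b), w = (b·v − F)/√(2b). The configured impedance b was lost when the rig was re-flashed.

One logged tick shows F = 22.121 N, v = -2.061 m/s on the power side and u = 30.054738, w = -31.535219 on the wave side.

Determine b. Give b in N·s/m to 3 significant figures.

u + w = -1.480481;  u + w = √(2b)·v, so √(2b) = -1.480481/(-2.061) = 0.718331.
b = (√(2b))²/2 = 0.516000/2 = 0.258000.
(Check via u − w = 2F/√(2b): u − w = 61.589957, 2F/√(2b) = 61.589958.)

b = 0.258 N·s/m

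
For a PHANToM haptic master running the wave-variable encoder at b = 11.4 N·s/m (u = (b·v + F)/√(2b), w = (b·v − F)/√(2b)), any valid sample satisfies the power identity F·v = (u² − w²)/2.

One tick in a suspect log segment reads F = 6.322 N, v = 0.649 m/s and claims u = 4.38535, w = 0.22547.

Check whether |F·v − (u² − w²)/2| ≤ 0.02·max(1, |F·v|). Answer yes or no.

no

F·v = 6.322×0.649 = 4.1030 W.
(u² − w²)/2 = (19.2313 − 0.0508)/2 = 9.5902 W.
|Δ| = 5.4873;  2% of max(1, |F·v|) = 0.0821.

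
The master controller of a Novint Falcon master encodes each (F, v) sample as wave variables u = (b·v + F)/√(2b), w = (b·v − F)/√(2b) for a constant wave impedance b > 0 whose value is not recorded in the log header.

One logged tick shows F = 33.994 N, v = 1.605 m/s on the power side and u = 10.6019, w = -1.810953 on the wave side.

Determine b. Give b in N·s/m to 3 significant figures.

b = 15 N·s/m

u + w = 8.790947;  u + w = √(2b)·v, so √(2b) = 8.790947/1.605 = 5.477226.
b = (√(2b))²/2 = 30.000000/2 = 15.000000.
(Check via u − w = 2F/√(2b): u − w = 12.412853, 2F/√(2b) = 12.412854.)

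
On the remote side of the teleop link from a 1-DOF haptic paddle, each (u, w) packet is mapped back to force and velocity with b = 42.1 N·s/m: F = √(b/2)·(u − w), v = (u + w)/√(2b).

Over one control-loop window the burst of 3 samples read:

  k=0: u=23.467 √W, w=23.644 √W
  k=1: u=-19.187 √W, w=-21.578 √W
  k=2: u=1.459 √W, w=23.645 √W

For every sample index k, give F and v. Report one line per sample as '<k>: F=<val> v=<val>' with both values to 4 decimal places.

0: F=-0.8121 v=5.1341
1: F=10.9700 v=-4.4425
2: F=-101.7900 v=2.7358

k=0: u−w=-0.1770, u+w=47.1110; √(b/2)=4.5880, √(2b)=9.1761; F=4.5880×(-0.177)=-0.8121, v=47.1110/9.1761=5.1341
k=1: u−w=2.3910, u+w=-40.7650; √(b/2)=4.5880, √(2b)=9.1761; F=4.5880×2.391=10.9700, v=-40.7650/9.1761=-4.4425
k=2: u−w=-22.1860, u+w=25.1040; √(b/2)=4.5880, √(2b)=9.1761; F=4.5880×(-22.186)=-101.7900, v=25.1040/9.1761=2.7358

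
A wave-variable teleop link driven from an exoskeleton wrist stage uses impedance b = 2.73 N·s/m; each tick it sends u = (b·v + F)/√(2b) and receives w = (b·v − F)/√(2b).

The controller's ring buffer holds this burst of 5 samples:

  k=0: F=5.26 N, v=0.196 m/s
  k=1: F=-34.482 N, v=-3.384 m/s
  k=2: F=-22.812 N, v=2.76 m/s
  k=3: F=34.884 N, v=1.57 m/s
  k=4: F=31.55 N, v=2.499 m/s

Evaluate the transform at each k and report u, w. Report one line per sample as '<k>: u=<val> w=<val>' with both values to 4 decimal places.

k=0: b·v=2.73×0.196=0.5351; √(2b)=2.3367; u=(0.5351+5.26)/2.3367=2.4801, w=(0.5351−5.26)/2.3367=-2.0221
k=1: b·v=2.73×(-3.384)=-9.2383; √(2b)=2.3367; u=(-9.2383+(-34.482))/2.3367=-18.7106, w=(-9.2383−(-34.482))/2.3367=10.8033
k=2: b·v=2.73×2.76=7.5348; √(2b)=2.3367; u=(7.5348+(-22.812))/2.3367=-6.5380, w=(7.5348−(-22.812))/2.3367=12.9872
k=3: b·v=2.73×1.57=4.2861; √(2b)=2.3367; u=(4.2861+34.884)/2.3367=16.7633, w=(4.2861−34.884)/2.3367=-13.0947
k=4: b·v=2.73×2.499=6.8223; √(2b)=2.3367; u=(6.8223+31.55)/2.3367=16.4218, w=(6.8223−31.55)/2.3367=-10.5825

0: u=2.4801 w=-2.0221
1: u=-18.7106 w=10.8033
2: u=-6.5380 w=12.9872
3: u=16.7633 w=-13.0947
4: u=16.4218 w=-10.5825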